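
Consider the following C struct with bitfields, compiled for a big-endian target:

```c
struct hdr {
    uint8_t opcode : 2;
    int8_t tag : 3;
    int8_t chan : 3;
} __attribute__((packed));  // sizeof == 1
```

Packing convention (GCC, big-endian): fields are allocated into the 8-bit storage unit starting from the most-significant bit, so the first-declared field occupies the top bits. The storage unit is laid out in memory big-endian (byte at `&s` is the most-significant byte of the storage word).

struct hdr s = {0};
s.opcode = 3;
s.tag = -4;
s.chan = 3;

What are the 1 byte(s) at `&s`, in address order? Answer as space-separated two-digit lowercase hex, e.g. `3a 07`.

opcode:2 = 3 → 0x3 << 6 → word 0xc0
tag:3 = -4 → 0x4 << 3 → word 0xe0
chan:3 = 3 → 0x3 << 0 → word 0xe3
word = 0xe3 → big-endian bytes:
  [0]=0xe3

e3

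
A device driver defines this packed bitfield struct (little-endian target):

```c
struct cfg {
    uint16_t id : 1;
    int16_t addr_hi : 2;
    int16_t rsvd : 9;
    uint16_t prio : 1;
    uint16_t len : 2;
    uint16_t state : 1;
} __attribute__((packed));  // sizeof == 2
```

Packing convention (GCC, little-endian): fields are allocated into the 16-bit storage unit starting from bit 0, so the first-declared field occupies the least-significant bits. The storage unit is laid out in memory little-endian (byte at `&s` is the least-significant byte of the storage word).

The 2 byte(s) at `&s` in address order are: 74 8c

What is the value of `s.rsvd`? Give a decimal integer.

-114

[0]=0x74 [1]=0x8c (little-endian) → word 0x8c74
id:1 @ bit 0 → (0x8c74>>0)&0x1 = 0x0
addr_hi:2 @ bit 1 → (0x8c74>>1)&0x3 = 0x2
rsvd:9 @ bit 3 → (0x8c74>>3)&0x1ff = 0x18e  ←
prio:1 @ bit 12 → (0x8c74>>12)&0x1 = 0x0
len:2 @ bit 13 → (0x8c74>>13)&0x3 = 0x0
state:1 @ bit 15 → (0x8c74>>15)&0x1 = 0x1
rsvd signed 9b, MSB=1: 398 - 512 = -114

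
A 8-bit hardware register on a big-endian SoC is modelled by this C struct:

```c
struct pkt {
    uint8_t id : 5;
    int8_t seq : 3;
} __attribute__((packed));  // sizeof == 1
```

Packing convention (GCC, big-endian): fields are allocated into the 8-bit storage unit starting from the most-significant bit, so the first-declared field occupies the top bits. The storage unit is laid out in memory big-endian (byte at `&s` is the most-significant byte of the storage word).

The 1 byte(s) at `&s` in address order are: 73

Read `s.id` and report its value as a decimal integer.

14

[0]=0x73 (big-endian) → word 0x73
id [3+:5] = (word>>3) & 0x1f = 14  ←
seq [0+:3] = (word>>0) & 0x7 = 3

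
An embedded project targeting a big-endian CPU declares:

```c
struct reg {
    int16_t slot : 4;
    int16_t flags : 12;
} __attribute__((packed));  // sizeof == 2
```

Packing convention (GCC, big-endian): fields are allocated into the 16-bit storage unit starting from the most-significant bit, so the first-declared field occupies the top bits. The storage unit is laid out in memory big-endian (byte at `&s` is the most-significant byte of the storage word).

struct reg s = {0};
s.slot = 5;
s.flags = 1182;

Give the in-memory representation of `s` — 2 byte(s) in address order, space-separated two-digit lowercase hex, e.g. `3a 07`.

54 9e

[12+:4] slot=5 & 0xf = 0x5; word=0x5000
[0+:12] flags=1182 & 0xfff = 0x49e; word=0x549e
word = 0x549e → big-endian bytes:
  [0]=0x54  [1]=0x9e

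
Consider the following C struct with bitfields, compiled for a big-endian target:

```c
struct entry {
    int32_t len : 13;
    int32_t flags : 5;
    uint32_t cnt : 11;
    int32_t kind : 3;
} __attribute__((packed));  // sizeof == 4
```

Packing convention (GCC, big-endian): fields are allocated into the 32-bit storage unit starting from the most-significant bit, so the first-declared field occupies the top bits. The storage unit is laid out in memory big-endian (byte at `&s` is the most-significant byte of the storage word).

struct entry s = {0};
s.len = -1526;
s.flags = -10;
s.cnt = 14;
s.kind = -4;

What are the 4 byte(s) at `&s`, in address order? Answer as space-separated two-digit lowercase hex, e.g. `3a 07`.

d0 55 80 74

len:13 = -1526 → 0x1a0a << 19 → word 0xd0500000
flags:5 = -10 → 0x16 << 14 → word 0xd0558000
cnt:11 = 14 → 0xe << 3 → word 0xd0558070
kind:3 = -4 → 0x4 << 0 → word 0xd0558074
word = 0xd0558074 → big-endian bytes:
  [0]=0xd0  [1]=0x55  [2]=0x80  [3]=0x74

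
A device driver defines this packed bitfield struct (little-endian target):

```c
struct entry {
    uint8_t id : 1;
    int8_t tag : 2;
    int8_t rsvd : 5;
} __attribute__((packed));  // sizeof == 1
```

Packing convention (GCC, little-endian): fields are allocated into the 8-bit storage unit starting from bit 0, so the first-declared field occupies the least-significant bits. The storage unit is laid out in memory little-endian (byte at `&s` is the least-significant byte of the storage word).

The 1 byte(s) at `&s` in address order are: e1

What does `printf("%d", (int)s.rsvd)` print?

[0]=0xe1 (little-endian) → word 0xe1
id:1 @ bit 0 → (0xe1>>0)&0x1 = 0x1
tag:2 @ bit 1 → (0xe1>>1)&0x3 = 0x0
rsvd:5 @ bit 3 → (0xe1>>3)&0x1f = 0x1c  ←
rsvd signed 5b, MSB=1: 28 - 32 = -4

-4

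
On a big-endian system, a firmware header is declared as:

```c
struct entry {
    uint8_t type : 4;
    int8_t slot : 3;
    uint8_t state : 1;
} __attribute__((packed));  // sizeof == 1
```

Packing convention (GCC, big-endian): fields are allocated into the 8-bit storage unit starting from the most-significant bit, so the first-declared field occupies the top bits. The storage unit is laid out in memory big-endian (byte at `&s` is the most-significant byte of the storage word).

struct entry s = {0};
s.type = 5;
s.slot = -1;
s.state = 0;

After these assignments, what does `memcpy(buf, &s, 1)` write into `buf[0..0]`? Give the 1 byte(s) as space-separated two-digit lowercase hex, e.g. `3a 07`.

type (4b) val=5 bits=0x5 at bit 4: 0x50
slot (3b) val=-1 bits=0x7 at bit 1: 0x5e
state (1b) val=0 bits=0x0 at bit 0: 0x5e
word = 0x5e → big-endian bytes:
  [0]=0x5e

5e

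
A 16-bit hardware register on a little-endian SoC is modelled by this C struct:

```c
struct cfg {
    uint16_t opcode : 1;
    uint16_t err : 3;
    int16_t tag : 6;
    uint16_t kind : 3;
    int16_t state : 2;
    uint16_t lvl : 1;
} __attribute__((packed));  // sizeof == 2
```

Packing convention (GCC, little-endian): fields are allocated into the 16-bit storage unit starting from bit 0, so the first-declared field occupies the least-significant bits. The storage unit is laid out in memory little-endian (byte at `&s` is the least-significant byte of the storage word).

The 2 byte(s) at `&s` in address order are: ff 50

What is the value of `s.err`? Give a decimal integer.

7

[0]=0xff [1]=0x50 (little-endian) → word 0x50ff
opcode [0+:1] = (word>>0) & 0x1 = 1
err [1+:3] = (word>>1) & 0x7 = 7  ←
tag [4+:6] = (word>>4) & 0x3f = 15
kind [10+:3] = (word>>10) & 0x7 = 4
state [13+:2] = (word>>13) & 0x3 = 2
lvl [15+:1] = (word>>15) & 0x1 = 0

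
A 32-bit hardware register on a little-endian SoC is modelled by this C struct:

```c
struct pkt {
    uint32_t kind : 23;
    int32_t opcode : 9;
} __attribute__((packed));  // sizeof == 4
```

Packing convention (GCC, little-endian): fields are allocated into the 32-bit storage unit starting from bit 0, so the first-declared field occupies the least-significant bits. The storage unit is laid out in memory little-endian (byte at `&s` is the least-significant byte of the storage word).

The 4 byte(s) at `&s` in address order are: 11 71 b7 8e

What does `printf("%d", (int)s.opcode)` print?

-227

[0]=0x11 [1]=0x71 [2]=0xb7 [3]=0x8e (little-endian) → word 0x8eb77111
kind [0+:23] = (word>>0) & 0x7fffff = 3633425
opcode [23+:9] = (word>>23) & 0x1ff = 285  ←
opcode signed 9b, MSB=1: 285 - 512 = -227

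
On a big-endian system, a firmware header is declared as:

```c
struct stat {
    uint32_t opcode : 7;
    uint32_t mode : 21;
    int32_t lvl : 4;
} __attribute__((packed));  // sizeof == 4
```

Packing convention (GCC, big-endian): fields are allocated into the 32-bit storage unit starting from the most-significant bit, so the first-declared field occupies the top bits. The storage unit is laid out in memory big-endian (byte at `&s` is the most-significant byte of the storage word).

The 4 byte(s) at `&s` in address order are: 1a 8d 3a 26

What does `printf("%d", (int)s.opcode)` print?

[0]=0x1a [1]=0x8d [2]=0x3a [3]=0x26 (big-endian) → word 0x1a8d3a26
opcode:7 @ bit 25 → (0x1a8d3a26>>25)&0x7f = 0xd  ←
mode:21 @ bit 4 → (0x1a8d3a26>>4)&0x1fffff = 0x8d3a2
lvl:4 @ bit 0 → (0x1a8d3a26>>0)&0xf = 0x6

13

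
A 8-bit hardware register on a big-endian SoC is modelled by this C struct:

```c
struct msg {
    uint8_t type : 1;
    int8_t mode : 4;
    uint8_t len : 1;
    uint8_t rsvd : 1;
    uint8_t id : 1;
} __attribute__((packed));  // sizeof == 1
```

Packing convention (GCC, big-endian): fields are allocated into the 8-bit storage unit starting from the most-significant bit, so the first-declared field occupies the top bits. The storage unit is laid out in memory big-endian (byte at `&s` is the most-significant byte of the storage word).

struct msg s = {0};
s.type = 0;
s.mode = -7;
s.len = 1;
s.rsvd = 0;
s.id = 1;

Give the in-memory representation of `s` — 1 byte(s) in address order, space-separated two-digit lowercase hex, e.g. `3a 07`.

4d

type (1b) val=0 bits=0x0 at bit 7: 0x00
mode (4b) val=-7 bits=0x9 at bit 3: 0x48
len (1b) val=1 bits=0x1 at bit 2: 0x4c
rsvd (1b) val=0 bits=0x0 at bit 1: 0x4c
id (1b) val=1 bits=0x1 at bit 0: 0x4d
word = 0x4d → big-endian bytes:
  [0]=0x4d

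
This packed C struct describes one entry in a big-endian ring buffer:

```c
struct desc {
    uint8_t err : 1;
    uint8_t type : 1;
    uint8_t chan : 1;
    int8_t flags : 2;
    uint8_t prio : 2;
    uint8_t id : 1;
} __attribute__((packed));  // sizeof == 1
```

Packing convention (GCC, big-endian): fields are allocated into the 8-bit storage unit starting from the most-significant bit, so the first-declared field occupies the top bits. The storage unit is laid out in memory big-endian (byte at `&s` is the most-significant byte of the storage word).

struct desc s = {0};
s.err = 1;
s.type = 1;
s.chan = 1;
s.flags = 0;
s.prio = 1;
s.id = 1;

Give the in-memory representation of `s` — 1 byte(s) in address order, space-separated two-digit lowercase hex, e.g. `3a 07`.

e3

[7+:1] err=1 & 0x1 = 0x1; word=0x80
[6+:1] type=1 & 0x1 = 0x1; word=0xc0
[5+:1] chan=1 & 0x1 = 0x1; word=0xe0
[3+:2] flags=0 & 0x3 = 0x0; word=0xe0
[1+:2] prio=1 & 0x3 = 0x1; word=0xe2
[0+:1] id=1 & 0x1 = 0x1; word=0xe3
word = 0xe3 → big-endian bytes:
  [0]=0xe3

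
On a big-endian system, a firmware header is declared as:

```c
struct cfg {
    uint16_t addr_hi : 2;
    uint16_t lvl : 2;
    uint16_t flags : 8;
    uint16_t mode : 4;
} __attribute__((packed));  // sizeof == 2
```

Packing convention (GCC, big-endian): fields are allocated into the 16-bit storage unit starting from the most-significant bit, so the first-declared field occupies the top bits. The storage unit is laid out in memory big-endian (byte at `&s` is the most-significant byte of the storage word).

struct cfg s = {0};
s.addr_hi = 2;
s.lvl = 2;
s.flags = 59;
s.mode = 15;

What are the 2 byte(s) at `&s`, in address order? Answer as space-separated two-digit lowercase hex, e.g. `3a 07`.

a3 bf

addr_hi (2b) val=2 bits=0x2 at bit 14: 0x8000
lvl (2b) val=2 bits=0x2 at bit 12: 0xa000
flags (8b) val=59 bits=0x3b at bit 4: 0xa3b0
mode (4b) val=15 bits=0xf at bit 0: 0xa3bf
word = 0xa3bf → big-endian bytes:
  [0]=0xa3  [1]=0xbf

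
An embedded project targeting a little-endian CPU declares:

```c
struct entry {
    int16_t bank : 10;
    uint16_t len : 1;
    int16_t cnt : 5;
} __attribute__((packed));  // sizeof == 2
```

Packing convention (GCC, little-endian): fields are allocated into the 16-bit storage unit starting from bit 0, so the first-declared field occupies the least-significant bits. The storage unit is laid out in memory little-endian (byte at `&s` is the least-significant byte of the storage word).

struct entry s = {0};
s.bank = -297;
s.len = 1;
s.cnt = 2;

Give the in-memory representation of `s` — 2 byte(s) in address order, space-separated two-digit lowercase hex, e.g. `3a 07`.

bank:10 = -297 → 0x2d7 << 0 → word 0x02d7
len:1 = 1 → 0x1 << 10 → word 0x06d7
cnt:5 = 2 → 0x2 << 11 → word 0x16d7
word = 0x16d7 → little-endian bytes:
  [0]=0xd7  [1]=0x16

d7 16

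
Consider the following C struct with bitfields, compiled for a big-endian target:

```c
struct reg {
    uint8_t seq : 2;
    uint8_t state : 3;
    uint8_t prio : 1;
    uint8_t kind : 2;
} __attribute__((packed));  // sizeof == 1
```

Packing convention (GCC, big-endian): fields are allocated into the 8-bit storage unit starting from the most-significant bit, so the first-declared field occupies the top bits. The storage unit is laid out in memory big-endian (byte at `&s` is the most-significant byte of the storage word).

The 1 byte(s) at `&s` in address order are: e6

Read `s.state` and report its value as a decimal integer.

4

[0]=0xe6 (big-endian) → word 0xe6
seq:2 @ bit 6 → (0xe6>>6)&0x3 = 0x3
state:3 @ bit 3 → (0xe6>>3)&0x7 = 0x4  ←
prio:1 @ bit 2 → (0xe6>>2)&0x1 = 0x1
kind:2 @ bit 0 → (0xe6>>0)&0x3 = 0x2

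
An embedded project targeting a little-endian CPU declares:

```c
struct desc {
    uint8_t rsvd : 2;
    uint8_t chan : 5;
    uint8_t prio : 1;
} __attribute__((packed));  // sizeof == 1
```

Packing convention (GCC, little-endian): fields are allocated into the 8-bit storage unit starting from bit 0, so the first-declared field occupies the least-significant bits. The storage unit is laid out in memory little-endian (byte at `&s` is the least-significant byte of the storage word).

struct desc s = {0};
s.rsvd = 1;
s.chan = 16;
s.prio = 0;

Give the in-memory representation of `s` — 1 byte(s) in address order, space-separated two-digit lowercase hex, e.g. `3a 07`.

[0+:2] rsvd=1 & 0x3 = 0x1; word=0x01
[2+:5] chan=16 & 0x1f = 0x10; word=0x41
[7+:1] prio=0 & 0x1 = 0x0; word=0x41
word = 0x41 → little-endian bytes:
  [0]=0x41

41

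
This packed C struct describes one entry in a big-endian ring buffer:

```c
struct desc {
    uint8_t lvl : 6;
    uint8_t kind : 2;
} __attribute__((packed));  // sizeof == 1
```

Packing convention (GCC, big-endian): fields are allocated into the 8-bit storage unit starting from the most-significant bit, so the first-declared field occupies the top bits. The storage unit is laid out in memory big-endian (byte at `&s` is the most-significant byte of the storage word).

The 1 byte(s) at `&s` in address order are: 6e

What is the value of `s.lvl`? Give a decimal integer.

27

[0]=0x6e (big-endian) → word 0x6e
lvl:6 @ bit 2 → (0x6e>>2)&0x3f = 0x1b  ←
kind:2 @ bit 0 → (0x6e>>0)&0x3 = 0x2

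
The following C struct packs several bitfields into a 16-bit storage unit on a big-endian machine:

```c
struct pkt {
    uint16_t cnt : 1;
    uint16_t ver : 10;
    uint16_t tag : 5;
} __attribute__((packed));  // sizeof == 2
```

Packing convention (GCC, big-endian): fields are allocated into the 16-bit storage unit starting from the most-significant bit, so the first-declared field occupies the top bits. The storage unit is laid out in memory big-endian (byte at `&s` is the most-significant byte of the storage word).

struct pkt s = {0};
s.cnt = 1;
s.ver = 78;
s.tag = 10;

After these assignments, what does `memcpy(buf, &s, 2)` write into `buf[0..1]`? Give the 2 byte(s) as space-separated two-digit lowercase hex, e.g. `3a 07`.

89 ca

cnt:1 = 1 → 0x1 << 15 → word 0x8000
ver:10 = 78 → 0x4e << 5 → word 0x89c0
tag:5 = 10 → 0xa << 0 → word 0x89ca
word = 0x89ca → big-endian bytes:
  [0]=0x89  [1]=0xca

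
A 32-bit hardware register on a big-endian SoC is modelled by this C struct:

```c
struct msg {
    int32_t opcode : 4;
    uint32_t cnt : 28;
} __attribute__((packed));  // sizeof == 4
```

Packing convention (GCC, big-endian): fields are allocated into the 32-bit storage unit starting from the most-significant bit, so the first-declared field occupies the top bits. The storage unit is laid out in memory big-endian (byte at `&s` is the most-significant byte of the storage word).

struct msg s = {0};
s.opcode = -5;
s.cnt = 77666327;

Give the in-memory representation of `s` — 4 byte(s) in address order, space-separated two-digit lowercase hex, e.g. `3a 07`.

b4 a1 18 17

opcode (4b) val=-5 bits=0xb at bit 28: 0xb0000000
cnt (28b) val=77666327 bits=0x4a11817 at bit 0: 0xb4a11817
word = 0xb4a11817 → big-endian bytes:
  [0]=0xb4  [1]=0xa1  [2]=0x18  [3]=0x17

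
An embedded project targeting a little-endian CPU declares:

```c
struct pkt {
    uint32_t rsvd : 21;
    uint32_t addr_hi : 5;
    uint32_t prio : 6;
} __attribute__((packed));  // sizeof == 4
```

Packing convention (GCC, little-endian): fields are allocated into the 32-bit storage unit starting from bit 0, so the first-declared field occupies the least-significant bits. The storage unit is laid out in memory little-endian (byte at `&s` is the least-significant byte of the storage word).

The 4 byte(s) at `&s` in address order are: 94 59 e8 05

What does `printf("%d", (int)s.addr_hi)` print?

[0]=0x94 [1]=0x59 [2]=0xe8 [3]=0x05 (little-endian) → word 0x05e85994
rsvd [0+:21] = (word>>0) & 0x1fffff = 547220
addr_hi [21+:5] = (word>>21) & 0x1f = 15  ←
prio [26+:6] = (word>>26) & 0x3f = 1

15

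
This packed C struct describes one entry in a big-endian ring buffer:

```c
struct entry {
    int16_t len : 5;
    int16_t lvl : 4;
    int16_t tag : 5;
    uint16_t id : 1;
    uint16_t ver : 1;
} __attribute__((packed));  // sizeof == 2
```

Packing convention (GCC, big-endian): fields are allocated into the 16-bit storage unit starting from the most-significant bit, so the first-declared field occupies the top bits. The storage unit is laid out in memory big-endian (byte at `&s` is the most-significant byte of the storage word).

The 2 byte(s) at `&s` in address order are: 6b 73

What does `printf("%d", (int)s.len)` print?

13

[0]=0x6b [1]=0x73 (big-endian) → word 0x6b73
len [11+:5] = (word>>11) & 0x1f = 13  ←
lvl [7+:4] = (word>>7) & 0xf = 6
tag [2+:5] = (word>>2) & 0x1f = 28
id [1+:1] = (word>>1) & 0x1 = 1
ver [0+:1] = (word>>0) & 0x1 = 1
len signed 5b, MSB=0: value = 13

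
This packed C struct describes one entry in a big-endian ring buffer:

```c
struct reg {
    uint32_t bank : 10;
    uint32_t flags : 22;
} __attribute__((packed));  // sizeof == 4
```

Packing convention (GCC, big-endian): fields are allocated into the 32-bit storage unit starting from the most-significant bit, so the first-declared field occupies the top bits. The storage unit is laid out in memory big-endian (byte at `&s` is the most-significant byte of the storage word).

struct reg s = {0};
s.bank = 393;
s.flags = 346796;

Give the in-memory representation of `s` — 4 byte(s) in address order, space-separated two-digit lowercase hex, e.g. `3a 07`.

62 45 4a ac

[22+:10] bank=393 & 0x3ff = 0x189; word=0x62400000
[0+:22] flags=346796 & 0x3fffff = 0x54aac; word=0x62454aac
word = 0x62454aac → big-endian bytes:
  [0]=0x62  [1]=0x45  [2]=0x4a  [3]=0xac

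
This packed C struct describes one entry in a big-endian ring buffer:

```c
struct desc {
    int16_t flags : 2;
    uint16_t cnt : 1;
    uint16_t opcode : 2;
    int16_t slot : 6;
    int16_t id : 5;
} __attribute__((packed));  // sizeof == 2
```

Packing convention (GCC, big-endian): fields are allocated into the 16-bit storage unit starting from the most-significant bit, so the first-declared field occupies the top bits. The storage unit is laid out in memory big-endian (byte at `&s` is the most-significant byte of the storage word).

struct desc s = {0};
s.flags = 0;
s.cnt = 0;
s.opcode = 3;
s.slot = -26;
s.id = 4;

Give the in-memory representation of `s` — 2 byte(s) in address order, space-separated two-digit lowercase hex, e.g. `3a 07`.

1c c4

[14+:2] flags=0 & 0x3 = 0x0; word=0x0000
[13+:1] cnt=0 & 0x1 = 0x0; word=0x0000
[11+:2] opcode=3 & 0x3 = 0x3; word=0x1800
[5+:6] slot=-26 & 0x3f = 0x26; word=0x1cc0
[0+:5] id=4 & 0x1f = 0x4; word=0x1cc4
word = 0x1cc4 → big-endian bytes:
  [0]=0x1c  [1]=0xc4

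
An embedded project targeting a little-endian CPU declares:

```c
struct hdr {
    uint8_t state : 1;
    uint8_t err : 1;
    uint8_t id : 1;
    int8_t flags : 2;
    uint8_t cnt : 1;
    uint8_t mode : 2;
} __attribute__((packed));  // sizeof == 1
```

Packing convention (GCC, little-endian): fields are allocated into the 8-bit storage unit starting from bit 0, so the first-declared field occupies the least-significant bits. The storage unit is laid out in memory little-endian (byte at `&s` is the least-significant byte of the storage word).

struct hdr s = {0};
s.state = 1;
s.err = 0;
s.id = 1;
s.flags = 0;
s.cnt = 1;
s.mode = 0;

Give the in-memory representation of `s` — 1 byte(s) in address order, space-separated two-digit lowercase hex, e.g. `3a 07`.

25

[0+:1] state=1 & 0x1 = 0x1; word=0x01
[1+:1] err=0 & 0x1 = 0x0; word=0x01
[2+:1] id=1 & 0x1 = 0x1; word=0x05
[3+:2] flags=0 & 0x3 = 0x0; word=0x05
[5+:1] cnt=1 & 0x1 = 0x1; word=0x25
[6+:2] mode=0 & 0x3 = 0x0; word=0x25
word = 0x25 → little-endian bytes:
  [0]=0x25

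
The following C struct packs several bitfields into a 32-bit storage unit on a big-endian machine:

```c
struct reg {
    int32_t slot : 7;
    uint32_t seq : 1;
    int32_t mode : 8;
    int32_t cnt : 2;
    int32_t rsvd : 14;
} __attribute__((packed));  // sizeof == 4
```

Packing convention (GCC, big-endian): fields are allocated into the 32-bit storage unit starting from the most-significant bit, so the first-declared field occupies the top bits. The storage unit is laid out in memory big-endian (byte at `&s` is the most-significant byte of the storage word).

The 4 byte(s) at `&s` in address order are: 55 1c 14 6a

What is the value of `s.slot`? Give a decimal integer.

[0]=0x55 [1]=0x1c [2]=0x14 [3]=0x6a (big-endian) → word 0x551c146a
slot:7 @ bit 25 → (0x551c146a>>25)&0x7f = 0x2a  ←
seq:1 @ bit 24 → (0x551c146a>>24)&0x1 = 0x1
mode:8 @ bit 16 → (0x551c146a>>16)&0xff = 0x1c
cnt:2 @ bit 14 → (0x551c146a>>14)&0x3 = 0x0
rsvd:14 @ bit 0 → (0x551c146a>>0)&0x3fff = 0x146a
slot signed 7b, MSB=0: value = 42

42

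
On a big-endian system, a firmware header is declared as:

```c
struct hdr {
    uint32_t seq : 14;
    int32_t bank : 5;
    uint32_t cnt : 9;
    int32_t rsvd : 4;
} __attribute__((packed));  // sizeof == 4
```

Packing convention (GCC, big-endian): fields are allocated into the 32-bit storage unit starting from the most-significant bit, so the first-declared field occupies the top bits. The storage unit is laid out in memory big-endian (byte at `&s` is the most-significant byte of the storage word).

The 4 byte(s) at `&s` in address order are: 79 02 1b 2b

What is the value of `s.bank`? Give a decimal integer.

[0]=0x79 [1]=0x02 [2]=0x1b [3]=0x2b (big-endian) → word 0x79021b2b
seq [18+:14] = (word>>18) & 0x3fff = 7744
bank [13+:5] = (word>>13) & 0x1f = 16  ←
cnt [4+:9] = (word>>4) & 0x1ff = 434
rsvd [0+:4] = (word>>0) & 0xf = 11
bank signed 5b, MSB=1: 16 - 32 = -16

-16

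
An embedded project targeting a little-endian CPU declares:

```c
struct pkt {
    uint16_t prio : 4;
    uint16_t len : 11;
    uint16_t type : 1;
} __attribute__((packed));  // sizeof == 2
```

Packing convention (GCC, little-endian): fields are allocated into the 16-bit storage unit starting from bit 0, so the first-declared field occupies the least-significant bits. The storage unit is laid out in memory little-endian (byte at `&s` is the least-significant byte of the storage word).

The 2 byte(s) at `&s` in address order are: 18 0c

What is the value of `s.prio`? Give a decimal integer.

8

[0]=0x18 [1]=0x0c (little-endian) → word 0x0c18
prio:4 @ bit 0 → (0x0c18>>0)&0xf = 0x8  ←
len:11 @ bit 4 → (0x0c18>>4)&0x7ff = 0xc1
type:1 @ bit 15 → (0x0c18>>15)&0x1 = 0x0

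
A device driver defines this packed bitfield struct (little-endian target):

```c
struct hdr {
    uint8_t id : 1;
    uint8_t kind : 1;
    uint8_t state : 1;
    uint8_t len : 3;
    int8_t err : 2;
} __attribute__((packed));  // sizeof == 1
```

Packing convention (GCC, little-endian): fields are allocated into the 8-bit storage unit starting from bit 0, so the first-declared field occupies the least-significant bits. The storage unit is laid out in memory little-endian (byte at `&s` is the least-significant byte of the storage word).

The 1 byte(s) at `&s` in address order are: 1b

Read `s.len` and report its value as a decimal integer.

[0]=0x1b (little-endian) → word 0x1b
id:1 @ bit 0 → (0x1b>>0)&0x1 = 0x1
kind:1 @ bit 1 → (0x1b>>1)&0x1 = 0x1
state:1 @ bit 2 → (0x1b>>2)&0x1 = 0x0
len:3 @ bit 3 → (0x1b>>3)&0x7 = 0x3  ←
err:2 @ bit 6 → (0x1b>>6)&0x3 = 0x0

3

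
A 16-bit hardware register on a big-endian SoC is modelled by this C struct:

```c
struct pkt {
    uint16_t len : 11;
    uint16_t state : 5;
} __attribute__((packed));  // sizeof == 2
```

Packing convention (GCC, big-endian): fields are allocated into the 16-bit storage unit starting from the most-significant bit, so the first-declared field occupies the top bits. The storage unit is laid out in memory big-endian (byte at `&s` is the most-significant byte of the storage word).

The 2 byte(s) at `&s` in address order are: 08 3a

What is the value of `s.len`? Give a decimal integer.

65

[0]=0x08 [1]=0x3a (big-endian) → word 0x083a
len:11 @ bit 5 → (0x083a>>5)&0x7ff = 0x41  ←
state:5 @ bit 0 → (0x083a>>0)&0x1f = 0x1a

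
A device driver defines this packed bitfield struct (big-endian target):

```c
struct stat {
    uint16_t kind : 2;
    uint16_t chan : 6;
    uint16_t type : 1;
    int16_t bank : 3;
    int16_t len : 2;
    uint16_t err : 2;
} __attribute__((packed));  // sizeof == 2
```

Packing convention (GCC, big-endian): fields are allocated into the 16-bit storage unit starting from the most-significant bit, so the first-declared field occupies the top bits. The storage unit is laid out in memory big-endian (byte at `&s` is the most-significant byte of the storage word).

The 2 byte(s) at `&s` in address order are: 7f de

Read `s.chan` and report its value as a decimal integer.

[0]=0x7f [1]=0xde (big-endian) → word 0x7fde
kind [14+:2] = (word>>14) & 0x3 = 1
chan [8+:6] = (word>>8) & 0x3f = 63  ←
type [7+:1] = (word>>7) & 0x1 = 1
bank [4+:3] = (word>>4) & 0x7 = 5
len [2+:2] = (word>>2) & 0x3 = 3
err [0+:2] = (word>>0) & 0x3 = 2

63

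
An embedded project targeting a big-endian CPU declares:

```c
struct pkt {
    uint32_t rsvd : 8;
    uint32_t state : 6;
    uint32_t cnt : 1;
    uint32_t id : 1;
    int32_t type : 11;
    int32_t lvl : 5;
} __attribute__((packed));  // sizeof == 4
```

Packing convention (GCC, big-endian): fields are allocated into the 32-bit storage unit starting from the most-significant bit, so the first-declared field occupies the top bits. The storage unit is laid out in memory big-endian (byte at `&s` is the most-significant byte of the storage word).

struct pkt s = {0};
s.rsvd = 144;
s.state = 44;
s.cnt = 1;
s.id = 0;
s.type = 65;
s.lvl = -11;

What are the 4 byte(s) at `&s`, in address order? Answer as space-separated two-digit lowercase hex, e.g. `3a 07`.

90 b2 08 35

rsvd:8 = 144 → 0x90 << 24 → word 0x90000000
state:6 = 44 → 0x2c << 18 → word 0x90b00000
cnt:1 = 1 → 0x1 << 17 → word 0x90b20000
id:1 = 0 → 0x0 << 16 → word 0x90b20000
type:11 = 65 → 0x41 << 5 → word 0x90b20820
lvl:5 = -11 → 0x15 << 0 → word 0x90b20835
word = 0x90b20835 → big-endian bytes:
  [0]=0x90  [1]=0xb2  [2]=0x08  [3]=0x35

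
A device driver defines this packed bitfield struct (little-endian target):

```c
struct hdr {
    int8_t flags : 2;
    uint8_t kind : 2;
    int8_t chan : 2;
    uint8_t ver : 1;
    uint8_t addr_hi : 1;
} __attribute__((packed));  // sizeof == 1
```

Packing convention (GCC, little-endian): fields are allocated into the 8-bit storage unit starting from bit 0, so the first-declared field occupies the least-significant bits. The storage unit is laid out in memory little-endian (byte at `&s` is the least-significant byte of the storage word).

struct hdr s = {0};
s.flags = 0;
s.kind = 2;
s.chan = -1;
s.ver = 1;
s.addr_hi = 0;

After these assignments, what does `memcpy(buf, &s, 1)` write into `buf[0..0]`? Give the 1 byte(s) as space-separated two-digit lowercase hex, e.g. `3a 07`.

78

[0+:2] flags=0 & 0x3 = 0x0; word=0x00
[2+:2] kind=2 & 0x3 = 0x2; word=0x08
[4+:2] chan=-1 & 0x3 = 0x3; word=0x38
[6+:1] ver=1 & 0x1 = 0x1; word=0x78
[7+:1] addr_hi=0 & 0x1 = 0x0; word=0x78
word = 0x78 → little-endian bytes:
  [0]=0x78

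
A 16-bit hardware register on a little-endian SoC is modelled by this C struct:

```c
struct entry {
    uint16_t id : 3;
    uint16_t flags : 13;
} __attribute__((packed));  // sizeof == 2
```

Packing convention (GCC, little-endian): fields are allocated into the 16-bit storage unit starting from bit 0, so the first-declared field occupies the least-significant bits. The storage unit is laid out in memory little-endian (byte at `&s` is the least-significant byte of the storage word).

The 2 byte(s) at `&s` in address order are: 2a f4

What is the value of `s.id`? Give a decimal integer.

2

[0]=0x2a [1]=0xf4 (little-endian) → word 0xf42a
id [0+:3] = (word>>0) & 0x7 = 2  ←
flags [3+:13] = (word>>3) & 0x1fff = 7813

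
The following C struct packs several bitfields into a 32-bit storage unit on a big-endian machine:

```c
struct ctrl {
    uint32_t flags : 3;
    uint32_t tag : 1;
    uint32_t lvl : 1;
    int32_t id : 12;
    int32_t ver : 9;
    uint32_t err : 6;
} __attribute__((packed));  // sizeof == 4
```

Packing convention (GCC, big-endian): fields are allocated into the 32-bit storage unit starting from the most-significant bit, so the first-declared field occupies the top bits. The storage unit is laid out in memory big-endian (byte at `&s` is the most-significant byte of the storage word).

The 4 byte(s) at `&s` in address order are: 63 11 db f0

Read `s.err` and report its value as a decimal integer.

[0]=0x63 [1]=0x11 [2]=0xdb [3]=0xf0 (big-endian) → word 0x6311dbf0
flags [29+:3] = (word>>29) & 0x7 = 3
tag [28+:1] = (word>>28) & 0x1 = 0
lvl [27+:1] = (word>>27) & 0x1 = 0
id [15+:12] = (word>>15) & 0xfff = 1571
ver [6+:9] = (word>>6) & 0x1ff = 367
err [0+:6] = (word>>0) & 0x3f = 48  ←

48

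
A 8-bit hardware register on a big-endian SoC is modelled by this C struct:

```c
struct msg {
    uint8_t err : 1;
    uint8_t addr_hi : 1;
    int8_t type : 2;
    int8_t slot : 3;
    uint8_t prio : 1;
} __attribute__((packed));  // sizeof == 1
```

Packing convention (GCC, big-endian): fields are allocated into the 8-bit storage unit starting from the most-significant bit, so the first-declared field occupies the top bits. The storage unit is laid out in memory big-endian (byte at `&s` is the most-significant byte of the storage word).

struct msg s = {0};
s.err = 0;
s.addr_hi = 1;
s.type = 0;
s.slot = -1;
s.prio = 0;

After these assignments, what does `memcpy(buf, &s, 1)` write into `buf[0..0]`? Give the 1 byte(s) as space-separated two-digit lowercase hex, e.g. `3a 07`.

[7+:1] err=0 & 0x1 = 0x0; word=0x00
[6+:1] addr_hi=1 & 0x1 = 0x1; word=0x40
[4+:2] type=0 & 0x3 = 0x0; word=0x40
[1+:3] slot=-1 & 0x7 = 0x7; word=0x4e
[0+:1] prio=0 & 0x1 = 0x0; word=0x4e
word = 0x4e → big-endian bytes:
  [0]=0x4e

4e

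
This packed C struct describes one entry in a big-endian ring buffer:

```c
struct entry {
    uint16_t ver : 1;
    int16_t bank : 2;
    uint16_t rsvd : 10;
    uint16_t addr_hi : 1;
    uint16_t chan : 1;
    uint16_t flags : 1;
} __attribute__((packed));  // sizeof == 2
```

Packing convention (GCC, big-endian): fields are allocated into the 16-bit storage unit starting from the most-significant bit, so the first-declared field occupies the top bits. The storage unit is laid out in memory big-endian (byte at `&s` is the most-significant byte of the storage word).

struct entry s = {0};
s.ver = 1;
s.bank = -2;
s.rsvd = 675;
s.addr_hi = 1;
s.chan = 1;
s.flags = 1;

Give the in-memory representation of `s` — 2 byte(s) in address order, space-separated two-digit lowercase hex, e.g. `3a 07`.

d5 1f

[15+:1] ver=1 & 0x1 = 0x1; word=0x8000
[13+:2] bank=-2 & 0x3 = 0x2; word=0xc000
[3+:10] rsvd=675 & 0x3ff = 0x2a3; word=0xd518
[2+:1] addr_hi=1 & 0x1 = 0x1; word=0xd51c
[1+:1] chan=1 & 0x1 = 0x1; word=0xd51e
[0+:1] flags=1 & 0x1 = 0x1; word=0xd51f
word = 0xd51f → big-endian bytes:
  [0]=0xd5  [1]=0x1f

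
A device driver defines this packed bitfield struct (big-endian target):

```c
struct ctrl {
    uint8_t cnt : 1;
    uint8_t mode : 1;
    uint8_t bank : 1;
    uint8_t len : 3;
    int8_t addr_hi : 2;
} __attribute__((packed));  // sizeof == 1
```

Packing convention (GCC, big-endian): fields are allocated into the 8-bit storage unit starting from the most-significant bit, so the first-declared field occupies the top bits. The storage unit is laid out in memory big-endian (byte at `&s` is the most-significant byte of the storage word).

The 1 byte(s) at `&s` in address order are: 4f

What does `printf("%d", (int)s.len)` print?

3

[0]=0x4f (big-endian) → word 0x4f
cnt:1 @ bit 7 → (0x4f>>7)&0x1 = 0x0
mode:1 @ bit 6 → (0x4f>>6)&0x1 = 0x1
bank:1 @ bit 5 → (0x4f>>5)&0x1 = 0x0
len:3 @ bit 2 → (0x4f>>2)&0x7 = 0x3  ←
addr_hi:2 @ bit 0 → (0x4f>>0)&0x3 = 0x3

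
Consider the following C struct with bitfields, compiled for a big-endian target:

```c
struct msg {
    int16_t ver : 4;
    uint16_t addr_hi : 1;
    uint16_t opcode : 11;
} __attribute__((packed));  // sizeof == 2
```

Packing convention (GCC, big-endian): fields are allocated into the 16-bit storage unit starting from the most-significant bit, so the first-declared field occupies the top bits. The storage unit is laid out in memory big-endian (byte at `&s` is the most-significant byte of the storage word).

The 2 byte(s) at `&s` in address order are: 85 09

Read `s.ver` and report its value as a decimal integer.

[0]=0x85 [1]=0x09 (big-endian) → word 0x8509
ver:4 @ bit 12 → (0x8509>>12)&0xf = 0x8  ←
addr_hi:1 @ bit 11 → (0x8509>>11)&0x1 = 0x0
opcode:11 @ bit 0 → (0x8509>>0)&0x7ff = 0x509
ver signed 4b, MSB=1: 8 - 16 = -8

-8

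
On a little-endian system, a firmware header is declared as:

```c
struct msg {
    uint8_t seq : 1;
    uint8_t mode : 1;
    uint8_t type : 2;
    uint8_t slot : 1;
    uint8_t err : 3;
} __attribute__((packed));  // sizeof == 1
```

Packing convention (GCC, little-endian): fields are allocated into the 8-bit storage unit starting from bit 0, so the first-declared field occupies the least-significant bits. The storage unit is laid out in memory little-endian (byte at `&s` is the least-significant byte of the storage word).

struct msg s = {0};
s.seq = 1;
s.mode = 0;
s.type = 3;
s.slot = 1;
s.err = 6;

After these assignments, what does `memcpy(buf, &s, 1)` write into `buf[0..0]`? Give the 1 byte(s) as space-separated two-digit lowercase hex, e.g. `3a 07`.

seq:1 = 1 → 0x1 << 0 → word 0x01
mode:1 = 0 → 0x0 << 1 → word 0x01
type:2 = 3 → 0x3 << 2 → word 0x0d
slot:1 = 1 → 0x1 << 4 → word 0x1d
err:3 = 6 → 0x6 << 5 → word 0xdd
word = 0xdd → little-endian bytes:
  [0]=0xdd

dd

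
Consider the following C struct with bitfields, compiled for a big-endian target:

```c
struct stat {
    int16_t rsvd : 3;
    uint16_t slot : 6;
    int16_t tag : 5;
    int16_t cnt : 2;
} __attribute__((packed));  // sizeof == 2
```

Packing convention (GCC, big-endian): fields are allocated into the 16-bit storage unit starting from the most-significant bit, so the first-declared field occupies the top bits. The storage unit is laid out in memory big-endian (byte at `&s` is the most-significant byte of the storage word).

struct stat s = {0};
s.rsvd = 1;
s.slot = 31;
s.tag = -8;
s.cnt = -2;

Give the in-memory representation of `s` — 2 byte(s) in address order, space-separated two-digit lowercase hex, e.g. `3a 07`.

rsvd (3b) val=1 bits=0x1 at bit 13: 0x2000
slot (6b) val=31 bits=0x1f at bit 7: 0x2f80
tag (5b) val=-8 bits=0x18 at bit 2: 0x2fe0
cnt (2b) val=-2 bits=0x2 at bit 0: 0x2fe2
word = 0x2fe2 → big-endian bytes:
  [0]=0x2f  [1]=0xe2

2f e2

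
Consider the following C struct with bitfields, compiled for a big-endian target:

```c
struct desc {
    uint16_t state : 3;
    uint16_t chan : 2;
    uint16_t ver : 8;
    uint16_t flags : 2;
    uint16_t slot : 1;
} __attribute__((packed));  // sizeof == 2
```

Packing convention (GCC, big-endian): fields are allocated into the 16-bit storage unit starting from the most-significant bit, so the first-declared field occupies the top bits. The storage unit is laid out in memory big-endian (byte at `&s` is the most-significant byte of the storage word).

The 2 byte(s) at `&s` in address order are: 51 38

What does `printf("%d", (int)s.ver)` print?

[0]=0x51 [1]=0x38 (big-endian) → word 0x5138
state [13+:3] = (word>>13) & 0x7 = 2
chan [11+:2] = (word>>11) & 0x3 = 2
ver [3+:8] = (word>>3) & 0xff = 39  ←
flags [1+:2] = (word>>1) & 0x3 = 0
slot [0+:1] = (word>>0) & 0x1 = 0

39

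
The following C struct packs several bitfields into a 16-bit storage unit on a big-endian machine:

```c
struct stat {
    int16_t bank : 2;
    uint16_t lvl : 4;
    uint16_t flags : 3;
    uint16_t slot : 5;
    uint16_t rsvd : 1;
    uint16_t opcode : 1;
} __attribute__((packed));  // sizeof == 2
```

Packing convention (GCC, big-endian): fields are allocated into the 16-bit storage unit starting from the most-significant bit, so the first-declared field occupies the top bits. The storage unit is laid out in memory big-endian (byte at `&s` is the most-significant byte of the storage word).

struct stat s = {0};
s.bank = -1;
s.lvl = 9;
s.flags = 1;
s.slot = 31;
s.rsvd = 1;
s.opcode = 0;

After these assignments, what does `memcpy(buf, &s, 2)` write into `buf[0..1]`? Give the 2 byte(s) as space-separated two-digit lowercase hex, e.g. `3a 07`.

bank (2b) val=-1 bits=0x3 at bit 14: 0xc000
lvl (4b) val=9 bits=0x9 at bit 10: 0xe400
flags (3b) val=1 bits=0x1 at bit 7: 0xe480
slot (5b) val=31 bits=0x1f at bit 2: 0xe4fc
rsvd (1b) val=1 bits=0x1 at bit 1: 0xe4fe
opcode (1b) val=0 bits=0x0 at bit 0: 0xe4fe
word = 0xe4fe → big-endian bytes:
  [0]=0xe4  [1]=0xfe

e4 fe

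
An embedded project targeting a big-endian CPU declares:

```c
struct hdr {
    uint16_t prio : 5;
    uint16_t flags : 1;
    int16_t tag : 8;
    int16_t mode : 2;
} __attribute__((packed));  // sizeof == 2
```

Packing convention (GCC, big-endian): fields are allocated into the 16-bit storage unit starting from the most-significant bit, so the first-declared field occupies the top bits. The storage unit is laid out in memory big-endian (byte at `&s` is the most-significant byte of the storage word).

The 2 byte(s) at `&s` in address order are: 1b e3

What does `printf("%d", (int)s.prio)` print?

[0]=0x1b [1]=0xe3 (big-endian) → word 0x1be3
prio:5 @ bit 11 → (0x1be3>>11)&0x1f = 0x3  ←
flags:1 @ bit 10 → (0x1be3>>10)&0x1 = 0x0
tag:8 @ bit 2 → (0x1be3>>2)&0xff = 0xf8
mode:2 @ bit 0 → (0x1be3>>0)&0x3 = 0x3

3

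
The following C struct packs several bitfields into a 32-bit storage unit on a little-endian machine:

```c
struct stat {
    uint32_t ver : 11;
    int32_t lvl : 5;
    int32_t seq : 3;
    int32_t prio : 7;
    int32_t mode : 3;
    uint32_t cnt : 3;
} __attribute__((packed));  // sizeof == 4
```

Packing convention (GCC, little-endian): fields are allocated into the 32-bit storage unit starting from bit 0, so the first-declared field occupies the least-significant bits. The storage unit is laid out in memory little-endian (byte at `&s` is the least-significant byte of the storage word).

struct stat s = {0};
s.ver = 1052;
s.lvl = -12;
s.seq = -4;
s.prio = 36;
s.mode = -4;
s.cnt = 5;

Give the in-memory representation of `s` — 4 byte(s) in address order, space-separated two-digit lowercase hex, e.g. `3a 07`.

ver (11b) val=1052 bits=0x41c at bit 0: 0x0000041c
lvl (5b) val=-12 bits=0x14 at bit 11: 0x0000a41c
seq (3b) val=-4 bits=0x4 at bit 16: 0x0004a41c
prio (7b) val=36 bits=0x24 at bit 19: 0x0124a41c
mode (3b) val=-4 bits=0x4 at bit 26: 0x1124a41c
cnt (3b) val=5 bits=0x5 at bit 29: 0xb124a41c
word = 0xb124a41c → little-endian bytes:
  [0]=0x1c  [1]=0xa4  [2]=0x24  [3]=0xb1

1c a4 24 b1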